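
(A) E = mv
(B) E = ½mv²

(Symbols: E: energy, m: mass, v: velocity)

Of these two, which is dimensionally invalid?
(A)

(A) E = mv: LHS [L^2 M T^-2], RHS [L M T^-1] ✗
(B) E = ½mv²: LHS [L^2 M T^-2], RHS [L^2 M T^-2] ✓

Expression (A) E = mv is dimensionally incorrect.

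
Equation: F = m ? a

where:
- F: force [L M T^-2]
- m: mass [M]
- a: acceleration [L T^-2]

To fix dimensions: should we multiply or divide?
multiplication (×): F = m × a

F [L M T^-2]; m [M]; a [L T^-2].
m × a → [L M T^-2] ✓
m ÷ a → [L^-1 M T^2] ✗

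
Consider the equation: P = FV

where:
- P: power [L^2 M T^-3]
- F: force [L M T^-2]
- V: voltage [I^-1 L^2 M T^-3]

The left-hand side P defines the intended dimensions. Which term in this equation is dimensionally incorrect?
The right-hand side term FV

P has dimensions [L^2 M T^-3], but FV has dimensions [I^-1 L^3 M^2 T^-5], so the term FV is dimensionally wrong for P.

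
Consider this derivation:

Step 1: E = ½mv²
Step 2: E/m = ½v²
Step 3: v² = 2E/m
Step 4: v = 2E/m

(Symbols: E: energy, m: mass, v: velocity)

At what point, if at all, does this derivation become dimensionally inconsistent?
Step 4

Step 1: E = ½mv² → LHS [L^2 M T^-2], RHS [L^2 M T^-2] ✓
Step 2: E/m = ½v² → LHS [L^2 T^-2], RHS [L^2 T^-2] ✓
Step 3: v² = 2E/m → LHS [L^2 T^-2], RHS [L^2 T^-2] ✓
Step 4: v = 2E/m → LHS [L T^-1], RHS [L^2 T^-2] ✗

The first dimensional inconsistency appears in step 4: v = 2E/m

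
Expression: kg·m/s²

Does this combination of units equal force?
Yes

The expression kg·m/s² has dimensions [L M T^-2], which is exactly force [L M T^-2].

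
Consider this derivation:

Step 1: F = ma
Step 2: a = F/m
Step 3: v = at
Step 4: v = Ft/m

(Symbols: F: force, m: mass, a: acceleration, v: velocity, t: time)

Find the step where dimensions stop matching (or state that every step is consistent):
No step introduces an error — all steps are dimensionally consistent.

Step 1: F = ma → LHS [L M T^-2], RHS [L M T^-2] ✓
Step 2: a = F/m → LHS [L T^-2], RHS [L T^-2] ✓
Step 3: v = at → LHS [L T^-1], RHS [L T^-1] ✓
Step 4: v = Ft/m → LHS [L T^-1], RHS [L T^-1] ✓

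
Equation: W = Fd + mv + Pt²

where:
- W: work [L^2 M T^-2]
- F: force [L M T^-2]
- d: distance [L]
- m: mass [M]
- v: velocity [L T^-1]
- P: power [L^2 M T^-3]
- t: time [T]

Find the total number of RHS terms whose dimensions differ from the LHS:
2

LHS W: [L^2 M T^-2]
- Fd: [L^2 M T^-2] ✓
- mv: [L M T^-1] ✗
- Pt²: [L^2 M T^-1] ✗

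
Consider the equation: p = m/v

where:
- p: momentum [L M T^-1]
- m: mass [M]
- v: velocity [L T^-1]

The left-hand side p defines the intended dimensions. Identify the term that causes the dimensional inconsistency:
The right-hand side term m/v

p has dimensions [L M T^-1], but m/v has dimensions [L^-1 M T], so the term m/v is dimensionally wrong for p.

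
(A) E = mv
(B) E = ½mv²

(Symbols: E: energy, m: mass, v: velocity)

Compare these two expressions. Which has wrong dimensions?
(A)

(A) E = mv: LHS [L^2 M T^-2], RHS [L M T^-1] ✗
(B) E = ½mv²: LHS [L^2 M T^-2], RHS [L^2 M T^-2] ✓

Expression (A) E = mv is dimensionally incorrect.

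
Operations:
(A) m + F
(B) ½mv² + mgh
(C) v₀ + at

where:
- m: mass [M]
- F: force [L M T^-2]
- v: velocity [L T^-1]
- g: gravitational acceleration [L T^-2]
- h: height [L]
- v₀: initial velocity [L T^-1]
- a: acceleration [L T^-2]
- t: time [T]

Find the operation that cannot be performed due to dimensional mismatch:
(A) m + F

(A) m + F: m [M] and F [L M T^-2] — different dimensions cannot be added/subtracted ✗
(B) ½mv² + mgh: ½mv² [L^2 M T^-2] and mgh [L^2 M T^-2] — same dimensions ✓
(C) v₀ + at: v₀ [L T^-1] and at [L T^-1] — same dimensions ✓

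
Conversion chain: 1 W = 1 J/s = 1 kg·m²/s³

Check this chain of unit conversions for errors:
The chain is correct (no errors).

Correct: Watt is Joule per second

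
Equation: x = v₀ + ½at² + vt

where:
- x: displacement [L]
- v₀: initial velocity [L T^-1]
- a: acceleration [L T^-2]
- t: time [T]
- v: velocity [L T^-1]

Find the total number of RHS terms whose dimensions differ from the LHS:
1

LHS x: [L]
- v₀: [L T^-1] ✗
- ½at²: [L] ✓
- vt: [L] ✓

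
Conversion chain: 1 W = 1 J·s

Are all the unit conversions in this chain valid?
The chain is incorrect (it contains an error).

Incorrect: Watt is J/s, not J·s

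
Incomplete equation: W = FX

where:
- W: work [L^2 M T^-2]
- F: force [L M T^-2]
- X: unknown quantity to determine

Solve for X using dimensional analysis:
X = d (distance), dimensions [L]

W has dimensions [L^2 M T^-2]; the rest of the RHS (F) has dimensions [L M T^-2].
So X must have dimensions [L] — X = d (distance).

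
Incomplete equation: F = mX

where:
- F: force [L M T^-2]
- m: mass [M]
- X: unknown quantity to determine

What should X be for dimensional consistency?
X = a (acceleration), dimensions [L T^-2]

F has dimensions [L M T^-2]; the rest of the RHS (m) has dimensions [M].
So X must have dimensions [L T^-2] — X = a (acceleration).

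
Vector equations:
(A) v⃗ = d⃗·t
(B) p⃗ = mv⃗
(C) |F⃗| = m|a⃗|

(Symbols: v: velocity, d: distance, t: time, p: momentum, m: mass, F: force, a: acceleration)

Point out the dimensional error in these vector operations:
(A) v⃗ = d⃗·t

(A) v⃗ = d⃗·t: LHS [L T^-1], RHS [L T] ✗ — velocity is displacement per time; should be d⃗/t
(B) p⃗ = mv⃗: LHS [L M T^-1], RHS [L M T^-1] ✓ — mass (scalar) times velocity (vector)
(C) |F⃗| = m|a⃗|: LHS [L M T^-2], RHS [L M T^-2] ✓ — magnitudes of vectors are scalars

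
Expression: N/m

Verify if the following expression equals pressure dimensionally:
No

The expression N/m has dimensions [M T^-2], but pressure has dimensions [L^-1 M T^-2].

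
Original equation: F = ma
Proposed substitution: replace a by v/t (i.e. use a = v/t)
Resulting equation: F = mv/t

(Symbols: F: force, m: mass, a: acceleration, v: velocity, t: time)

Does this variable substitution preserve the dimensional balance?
Yes

[a] = [L T^-2] and [v/t] = [L T^-2]. These match, so the substitution replaces a quantity by one of the same dimensions and the result F = mv/t has LHS [L M T^-2] vs RHS [L M T^-2] — still consistent.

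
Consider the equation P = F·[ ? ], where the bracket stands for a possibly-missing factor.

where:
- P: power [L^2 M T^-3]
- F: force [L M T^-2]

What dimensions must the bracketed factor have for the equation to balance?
[L T^-1] — velocity (e.g. v)

P has dimensions [L^2 M T^-3]; F has dimensions [L M T^-2].
The bracketed factor must supply [L^2 M T^-3] / [L M T^-2] = [L T^-1].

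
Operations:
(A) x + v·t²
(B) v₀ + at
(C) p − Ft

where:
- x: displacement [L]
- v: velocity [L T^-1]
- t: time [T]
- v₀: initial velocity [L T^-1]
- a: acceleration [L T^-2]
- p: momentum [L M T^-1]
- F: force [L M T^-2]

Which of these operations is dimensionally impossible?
(A) x + v·t²

(A) x + v·t²: x [L] and v·t² [L T] — different dimensions cannot be added/subtracted ✗
(B) v₀ + at: v₀ [L T^-1] and at [L T^-1] — same dimensions ✓
(C) p − Ft: p [L M T^-1] and Ft [L M T^-1] — same dimensions ✓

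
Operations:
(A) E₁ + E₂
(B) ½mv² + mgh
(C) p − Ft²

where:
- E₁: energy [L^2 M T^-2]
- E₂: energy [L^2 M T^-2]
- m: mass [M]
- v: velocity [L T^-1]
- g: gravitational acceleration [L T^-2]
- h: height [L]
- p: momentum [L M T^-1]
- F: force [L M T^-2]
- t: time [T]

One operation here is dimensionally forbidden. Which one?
(C) p − Ft²

(A) E₁ + E₂: E₁ [L^2 M T^-2] and E₂ [L^2 M T^-2] — same dimensions ✓
(B) ½mv² + mgh: ½mv² [L^2 M T^-2] and mgh [L^2 M T^-2] — same dimensions ✓
(C) p − Ft²: p [L M T^-1] and Ft² [L M] — different dimensions cannot be added/subtracted ✗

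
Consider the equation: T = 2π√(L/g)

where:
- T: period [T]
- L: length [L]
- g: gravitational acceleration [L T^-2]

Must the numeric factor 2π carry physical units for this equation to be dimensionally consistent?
No

T has dimensions [T] and √(L/g) already has dimensions [T], so the equation balances without 2π contributing any dimensions. 2π is a pure (dimensionless) number; changing or removing it would not affect dimensional consistency.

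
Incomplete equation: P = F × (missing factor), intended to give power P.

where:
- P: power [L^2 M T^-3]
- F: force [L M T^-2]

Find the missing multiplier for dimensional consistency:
v (velocity), dimensions [L T^-1]

P has dimensions [L^2 M T^-3] and F has dimensions [L M T^-2].
The missing factor must have dimensions [L^2 M T^-3] / [L M T^-2] = [L T^-1], i.e. velocity (v).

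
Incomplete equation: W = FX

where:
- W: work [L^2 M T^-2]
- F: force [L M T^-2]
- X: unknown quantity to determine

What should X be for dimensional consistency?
X = d (distance), dimensions [L]

W has dimensions [L^2 M T^-2]; the rest of the RHS (F) has dimensions [L M T^-2].
So X must have dimensions [L] — X = d (distance).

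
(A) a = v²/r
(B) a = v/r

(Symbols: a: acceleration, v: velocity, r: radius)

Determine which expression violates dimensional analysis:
(B)

(A) a = v²/r: LHS [L T^-2], RHS [L T^-2] ✓
(B) a = v/r: LHS [L T^-2], RHS [T^-1] ✗

Expression (B) a = v/r is dimensionally incorrect.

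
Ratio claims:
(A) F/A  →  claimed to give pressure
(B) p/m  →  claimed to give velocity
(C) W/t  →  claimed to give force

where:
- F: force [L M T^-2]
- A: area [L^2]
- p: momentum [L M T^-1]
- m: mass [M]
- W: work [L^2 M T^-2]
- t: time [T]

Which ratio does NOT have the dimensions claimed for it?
(C) W/t does not give force

(A) F/A: [L^-1 M T^-2] = pressure [L^-1 M T^-2] ✓
(B) p/m: [L T^-1] = velocity [L T^-1] ✓
(C) W/t: [L^2 M T^-3] ≠ force [L M T^-2] ✗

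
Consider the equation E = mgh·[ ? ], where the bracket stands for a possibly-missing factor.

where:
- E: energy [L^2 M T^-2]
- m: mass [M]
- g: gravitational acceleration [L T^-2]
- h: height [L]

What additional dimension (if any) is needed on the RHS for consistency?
Nothing is missing — the bracketed factor must be dimensionless.

E has dimensions [L^2 M T^-2] and mgh already has dimensions [L^2 M T^-2], so E = mgh is dimensionally complete.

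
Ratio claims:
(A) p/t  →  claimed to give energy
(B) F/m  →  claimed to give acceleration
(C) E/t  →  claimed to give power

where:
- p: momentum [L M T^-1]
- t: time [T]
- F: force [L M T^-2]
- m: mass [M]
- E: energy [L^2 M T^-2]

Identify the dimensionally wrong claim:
(A) p/t does not give energy

(A) p/t: [L M T^-2] ≠ energy [L^2 M T^-2] ✗
(B) F/m: [L T^-2] = acceleration [L T^-2] ✓
(C) E/t: [L^2 M T^-3] = power [L^2 M T^-3] ✓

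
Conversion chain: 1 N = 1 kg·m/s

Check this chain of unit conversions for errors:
The chain is incorrect (it contains an error).

Incorrect: Newton is kg·m/s², not kg·m/s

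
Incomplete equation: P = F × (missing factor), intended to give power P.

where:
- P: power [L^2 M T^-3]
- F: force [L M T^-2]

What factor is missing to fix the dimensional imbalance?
v (velocity), dimensions [L T^-1]

P has dimensions [L^2 M T^-3] and F has dimensions [L M T^-2].
The missing factor must have dimensions [L^2 M T^-3] / [L M T^-2] = [L T^-1], i.e. velocity (v).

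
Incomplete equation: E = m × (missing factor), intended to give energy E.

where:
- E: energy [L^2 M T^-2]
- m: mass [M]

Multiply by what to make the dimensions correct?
v² (velocity squared), dimensions [L^2 T^-2]

E has dimensions [L^2 M T^-2] and m has dimensions [M].
The missing factor must have dimensions [L^2 M T^-2] / [M] = [L^2 T^-2], i.e. velocity squared (v²).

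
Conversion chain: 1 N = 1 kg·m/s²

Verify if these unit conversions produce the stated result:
The chain is correct (no errors).

Correct: Newton is defined as kg·m/s²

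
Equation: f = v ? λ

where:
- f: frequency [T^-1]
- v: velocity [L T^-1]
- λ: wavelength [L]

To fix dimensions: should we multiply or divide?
division (÷): f = v ÷ λ

f [T^-1]; v [L T^-1]; λ [L].
v × λ → [L^2 T^-1] ✗
v ÷ λ → [T^-1] ✓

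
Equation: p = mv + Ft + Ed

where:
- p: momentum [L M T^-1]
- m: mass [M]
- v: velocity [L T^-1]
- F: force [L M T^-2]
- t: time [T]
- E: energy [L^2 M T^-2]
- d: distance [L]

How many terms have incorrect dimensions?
1

LHS p: [L M T^-1]
- mv: [L M T^-1] ✓
- Ft: [L M T^-1] ✓
- Ed: [L^3 M T^-2] ✗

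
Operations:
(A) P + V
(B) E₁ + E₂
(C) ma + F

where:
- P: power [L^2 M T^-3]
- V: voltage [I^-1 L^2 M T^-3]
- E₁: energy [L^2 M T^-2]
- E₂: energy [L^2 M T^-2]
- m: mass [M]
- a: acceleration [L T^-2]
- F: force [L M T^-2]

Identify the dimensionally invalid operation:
(A) P + V

(A) P + V: P [L^2 M T^-3] and V [I^-1 L^2 M T^-3] — different dimensions cannot be added/subtracted ✗
(B) E₁ + E₂: E₁ [L^2 M T^-2] and E₂ [L^2 M T^-2] — same dimensions ✓
(C) ma + F: ma [L M T^-2] and F [L M T^-2] — same dimensions ✓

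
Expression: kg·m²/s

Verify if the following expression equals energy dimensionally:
No

The expression kg·m²/s has dimensions [L^2 M T^-1], but energy has dimensions [L^2 M T^-2].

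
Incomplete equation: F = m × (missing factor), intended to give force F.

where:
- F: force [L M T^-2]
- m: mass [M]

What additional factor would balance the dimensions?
a (acceleration), dimensions [L T^-2]

F has dimensions [L M T^-2] and m has dimensions [M].
The missing factor must have dimensions [L M T^-2] / [M] = [L T^-2], i.e. acceleration (a).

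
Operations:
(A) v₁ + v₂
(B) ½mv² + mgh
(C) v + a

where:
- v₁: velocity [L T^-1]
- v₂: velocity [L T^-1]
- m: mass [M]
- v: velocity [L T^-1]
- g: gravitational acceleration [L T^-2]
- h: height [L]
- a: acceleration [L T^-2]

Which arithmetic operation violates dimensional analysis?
(C) v + a

(A) v₁ + v₂: v₁ [L T^-1] and v₂ [L T^-1] — same dimensions ✓
(B) ½mv² + mgh: ½mv² [L^2 M T^-2] and mgh [L^2 M T^-2] — same dimensions ✓
(C) v + a: v [L T^-1] and a [L T^-2] — different dimensions cannot be added/subtracted ✗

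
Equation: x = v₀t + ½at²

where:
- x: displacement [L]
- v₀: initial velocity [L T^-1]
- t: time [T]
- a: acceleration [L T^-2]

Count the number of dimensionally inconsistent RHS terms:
0

LHS x: [L]
- v₀t: [L] ✓
- ½at²: [L] ✓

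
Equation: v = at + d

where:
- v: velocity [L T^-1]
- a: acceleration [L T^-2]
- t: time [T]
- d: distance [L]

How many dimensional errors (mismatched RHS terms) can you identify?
1

LHS v: [L T^-1]
- at: [L T^-1] ✓
- d: [L] ✗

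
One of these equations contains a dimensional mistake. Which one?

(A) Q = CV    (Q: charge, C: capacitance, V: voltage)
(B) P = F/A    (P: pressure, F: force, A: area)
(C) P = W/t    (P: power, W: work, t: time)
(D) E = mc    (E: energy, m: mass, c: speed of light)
(D) E = mc

The equation (D) E = mc is dimensionally incorrect.

LHS (E): [L^2 M T^-2]
RHS (mc): [L M T^-1] ✗

The dimensions do not match. The other three equations balance.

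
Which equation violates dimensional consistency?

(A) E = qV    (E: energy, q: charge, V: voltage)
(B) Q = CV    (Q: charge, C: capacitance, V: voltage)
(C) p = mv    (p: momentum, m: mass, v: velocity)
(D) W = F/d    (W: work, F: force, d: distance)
(D) W = F/d

The equation (D) W = F/d is dimensionally incorrect.

LHS (W): [L^2 M T^-2]
RHS (F/d): [M T^-2] ✗

The dimensions do not match. The other three equations balance.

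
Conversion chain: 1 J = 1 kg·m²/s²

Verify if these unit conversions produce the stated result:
The chain is correct (no errors).

Correct: Joule is defined as kg·m²/s²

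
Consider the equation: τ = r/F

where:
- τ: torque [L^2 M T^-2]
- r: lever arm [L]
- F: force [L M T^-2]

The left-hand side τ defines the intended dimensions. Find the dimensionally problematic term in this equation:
The right-hand side term r/F

τ has dimensions [L^2 M T^-2], but r/F has dimensions [M^-1 T^2], so the term r/F is dimensionally wrong for τ.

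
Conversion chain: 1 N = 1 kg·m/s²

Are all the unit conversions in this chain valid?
The chain is correct (no errors).

Correct: Newton is defined as kg·m/s²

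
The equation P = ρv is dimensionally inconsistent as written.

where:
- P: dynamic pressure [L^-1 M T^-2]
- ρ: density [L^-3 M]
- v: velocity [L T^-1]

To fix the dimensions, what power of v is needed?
The exponent of v should be 2: P = ρv^2

The LHS P has dimensions [L^-1 M T^-2]; v has dimensions [L T^-1].
As written, the RHS ρv (exponent 1 on v) has dimensions [L^-2 M T^-1], which does not match.
With exponent 2, the RHS ρv^2 has dimensions [L^-1 M T^-2], matching the LHS.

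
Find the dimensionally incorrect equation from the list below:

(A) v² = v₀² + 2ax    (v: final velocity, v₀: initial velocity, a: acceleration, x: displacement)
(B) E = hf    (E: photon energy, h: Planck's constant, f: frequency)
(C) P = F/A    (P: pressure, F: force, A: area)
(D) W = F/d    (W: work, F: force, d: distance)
(D) W = F/d

The equation (D) W = F/d is dimensionally incorrect.

LHS (W): [L^2 M T^-2]
RHS (F/d): [M T^-2] ✗

The dimensions do not match. The other three equations balance.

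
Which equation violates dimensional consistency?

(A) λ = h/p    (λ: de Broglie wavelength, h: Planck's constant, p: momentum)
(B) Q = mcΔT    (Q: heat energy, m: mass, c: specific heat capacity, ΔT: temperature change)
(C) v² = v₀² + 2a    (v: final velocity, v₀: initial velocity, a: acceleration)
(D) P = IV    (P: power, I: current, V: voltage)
(C) v² = v₀² + 2a

The equation (C) v² = v₀² + 2a is dimensionally incorrect.

LHS (v²): [L^2 T^-2]
RHS terms:
  - v₀²: [L^2 T^-2] ✓
  - 2a: [L T^-2] ✗ (does not match LHS)

The dimensions do not match. The other three equations balance.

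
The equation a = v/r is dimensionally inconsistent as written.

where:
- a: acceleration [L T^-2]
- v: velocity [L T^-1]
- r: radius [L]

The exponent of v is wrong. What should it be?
The exponent of v should be 2: a = v^2/r

The LHS a has dimensions [L T^-2]; v has dimensions [L T^-1].
As written, the RHS v/r (exponent 1 on v) has dimensions [T^-1], which does not match.
With exponent 2, the RHS v^2/r has dimensions [L T^-2], matching the LHS.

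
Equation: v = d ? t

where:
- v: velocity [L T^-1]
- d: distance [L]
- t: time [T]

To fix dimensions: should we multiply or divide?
division (÷): v = d ÷ t

v [L T^-1]; d [L]; t [T].
d × t → [L T] ✗
d ÷ t → [L T^-1] ✓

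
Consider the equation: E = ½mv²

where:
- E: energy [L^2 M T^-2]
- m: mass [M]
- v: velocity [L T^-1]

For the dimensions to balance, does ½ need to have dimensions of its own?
No

E has dimensions [L^2 M T^-2] and mv² already has dimensions [L^2 M T^-2], so the equation balances without ½ contributing any dimensions. ½ is a pure (dimensionless) number; changing or removing it would not affect dimensional consistency.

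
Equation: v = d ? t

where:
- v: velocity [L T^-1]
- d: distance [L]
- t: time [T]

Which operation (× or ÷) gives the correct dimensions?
division (÷): v = d ÷ t

v [L T^-1]; d [L]; t [T].
d × t → [L T] ✗
d ÷ t → [L T^-1] ✓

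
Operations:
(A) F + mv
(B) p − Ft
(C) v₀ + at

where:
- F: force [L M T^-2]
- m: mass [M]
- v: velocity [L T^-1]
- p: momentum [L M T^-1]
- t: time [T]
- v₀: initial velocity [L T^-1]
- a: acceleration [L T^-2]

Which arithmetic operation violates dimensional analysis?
(A) F + mv

(A) F + mv: F [L M T^-2] and mv [L M T^-1] — different dimensions cannot be added/subtracted ✗
(B) p − Ft: p [L M T^-1] and Ft [L M T^-1] — same dimensions ✓
(C) v₀ + at: v₀ [L T^-1] and at [L T^-1] — same dimensions ✓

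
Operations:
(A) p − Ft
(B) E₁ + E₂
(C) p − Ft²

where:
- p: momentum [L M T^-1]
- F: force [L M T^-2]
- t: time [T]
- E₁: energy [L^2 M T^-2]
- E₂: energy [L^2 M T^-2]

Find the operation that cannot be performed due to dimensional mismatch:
(C) p − Ft²

(A) p − Ft: p [L M T^-1] and Ft [L M T^-1] — same dimensions ✓
(B) E₁ + E₂: E₁ [L^2 M T^-2] and E₂ [L^2 M T^-2] — same dimensions ✓
(C) p − Ft²: p [L M T^-1] and Ft² [L M] — different dimensions cannot be added/subtracted ✗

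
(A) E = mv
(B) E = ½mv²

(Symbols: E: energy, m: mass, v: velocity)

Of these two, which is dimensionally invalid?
(A)

(A) E = mv: LHS [L^2 M T^-2], RHS [L M T^-1] ✗
(B) E = ½mv²: LHS [L^2 M T^-2], RHS [L^2 M T^-2] ✓

Expression (A) E = mv is dimensionally incorrect.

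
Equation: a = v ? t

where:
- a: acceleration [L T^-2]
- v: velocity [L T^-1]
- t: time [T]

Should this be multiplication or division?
division (÷): a = v ÷ t

a [L T^-2]; v [L T^-1]; t [T].
v × t → [L] ✗
v ÷ t → [L T^-2] ✓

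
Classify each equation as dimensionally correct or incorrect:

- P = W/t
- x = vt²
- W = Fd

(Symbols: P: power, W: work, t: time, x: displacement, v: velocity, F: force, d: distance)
Dimensionally correct: P = W/t, W = Fd
Dimensionally incorrect: x = vt²
Ordered (correct first, then incorrect): P = W/t, W = Fd, x = vt²

- P = W/t: LHS [L^2 M T^-3], RHS [L^2 M T^-3] → correct ✓
- x = vt²: LHS [L], RHS [L T] → incorrect ✗
- W = Fd: LHS [L^2 M T^-2], RHS [L^2 M T^-2] → correct ✓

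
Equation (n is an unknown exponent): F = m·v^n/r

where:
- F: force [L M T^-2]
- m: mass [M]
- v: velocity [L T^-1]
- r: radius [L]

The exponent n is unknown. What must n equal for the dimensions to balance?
n = 2

F has dimensions [L M T^-2]; v has dimensions [L T^-1].
The rest of the RHS has dimensions [L^-1 M], so v^n must supply [L^2 T^-2].
With n = 2: m·v^2/r has dimensions [L M T^-2], matching the LHS ✓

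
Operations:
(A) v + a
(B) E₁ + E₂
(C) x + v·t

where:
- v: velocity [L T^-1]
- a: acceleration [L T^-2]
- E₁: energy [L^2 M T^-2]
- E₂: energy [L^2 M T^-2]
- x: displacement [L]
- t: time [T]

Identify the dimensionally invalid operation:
(A) v + a

(A) v + a: v [L T^-1] and a [L T^-2] — different dimensions cannot be added/subtracted ✗
(B) E₁ + E₂: E₁ [L^2 M T^-2] and E₂ [L^2 M T^-2] — same dimensions ✓
(C) x + v·t: x [L] and v·t [L] — same dimensions ✓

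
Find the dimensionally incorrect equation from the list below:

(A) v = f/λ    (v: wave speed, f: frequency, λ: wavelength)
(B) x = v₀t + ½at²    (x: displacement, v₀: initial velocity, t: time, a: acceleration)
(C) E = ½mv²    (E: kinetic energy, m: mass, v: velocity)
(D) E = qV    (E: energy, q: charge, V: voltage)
(A) v = f/λ

The equation (A) v = f/λ is dimensionally incorrect.

LHS (v): [L T^-1]
RHS (f/λ): [L^-1 T^-1] ✗

The dimensions do not match. The other three equations balance.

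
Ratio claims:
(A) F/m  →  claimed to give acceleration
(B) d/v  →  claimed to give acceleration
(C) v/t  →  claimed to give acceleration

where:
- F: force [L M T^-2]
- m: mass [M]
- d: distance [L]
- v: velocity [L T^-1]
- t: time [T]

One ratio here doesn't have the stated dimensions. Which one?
(B) d/v does not give acceleration

(A) F/m: [L T^-2] = acceleration [L T^-2] ✓
(B) d/v: [T] ≠ acceleration [L T^-2] ✗
(C) v/t: [L T^-2] = acceleration [L T^-2] ✓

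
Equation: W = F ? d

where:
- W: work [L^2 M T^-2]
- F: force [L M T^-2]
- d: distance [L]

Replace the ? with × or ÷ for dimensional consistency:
multiplication (×): W = F × d

W [L^2 M T^-2]; F [L M T^-2]; d [L].
F × d → [L^2 M T^-2] ✓
F ÷ d → [M T^-2] ✗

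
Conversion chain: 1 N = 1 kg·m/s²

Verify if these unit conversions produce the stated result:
The chain is correct (no errors).

Correct: Newton is defined as kg·m/s²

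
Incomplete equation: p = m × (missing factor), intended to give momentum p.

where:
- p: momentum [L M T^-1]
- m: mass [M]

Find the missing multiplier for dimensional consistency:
v (velocity), dimensions [L T^-1]

p has dimensions [L M T^-1] and m has dimensions [M].
The missing factor must have dimensions [L M T^-1] / [M] = [L T^-1], i.e. velocity (v).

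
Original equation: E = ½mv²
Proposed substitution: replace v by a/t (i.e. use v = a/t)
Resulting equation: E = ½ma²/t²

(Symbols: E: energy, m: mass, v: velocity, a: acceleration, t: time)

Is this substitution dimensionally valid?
No

[v] = [L T^-1] and [a/t] = [L T^-3]. These differ, so the substitution replaces a quantity by one of different dimensions and the result E = ½ma²/t² has LHS [L^2 M T^-2] vs RHS [L^2 M T^-6] — inconsistent.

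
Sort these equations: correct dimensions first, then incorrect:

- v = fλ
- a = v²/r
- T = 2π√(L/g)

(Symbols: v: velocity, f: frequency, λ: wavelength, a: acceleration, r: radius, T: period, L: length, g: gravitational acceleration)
Dimensionally correct: v = fλ, a = v²/r, T = 2π√(L/g)
Dimensionally incorrect: none
Ordered (correct first, then incorrect): v = fλ, a = v²/r, T = 2π√(L/g)

- v = fλ: LHS [L T^-1], RHS [L T^-1] → correct ✓
- a = v²/r: LHS [L T^-2], RHS [L T^-2] → correct ✓
- T = 2π√(L/g): LHS [T], RHS [T] → correct ✓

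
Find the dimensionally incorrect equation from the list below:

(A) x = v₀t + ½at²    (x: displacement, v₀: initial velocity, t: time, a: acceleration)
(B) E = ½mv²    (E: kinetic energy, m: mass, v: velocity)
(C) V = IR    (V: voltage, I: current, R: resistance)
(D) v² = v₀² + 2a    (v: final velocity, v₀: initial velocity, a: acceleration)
(D) v² = v₀² + 2a

The equation (D) v² = v₀² + 2a is dimensionally incorrect.

LHS (v²): [L^2 T^-2]
RHS terms:
  - v₀²: [L^2 T^-2] ✓
  - 2a: [L T^-2] ✗ (does not match LHS)

The dimensions do not match. The other three equations balance.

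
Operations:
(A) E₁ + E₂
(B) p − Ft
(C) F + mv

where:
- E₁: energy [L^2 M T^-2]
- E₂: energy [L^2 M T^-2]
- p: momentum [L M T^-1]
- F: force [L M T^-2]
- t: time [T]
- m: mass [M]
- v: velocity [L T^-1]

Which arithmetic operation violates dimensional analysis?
(C) F + mv

(A) E₁ + E₂: E₁ [L^2 M T^-2] and E₂ [L^2 M T^-2] — same dimensions ✓
(B) p − Ft: p [L M T^-1] and Ft [L M T^-1] — same dimensions ✓
(C) F + mv: F [L M T^-2] and mv [L M T^-1] — different dimensions cannot be added/subtracted ✗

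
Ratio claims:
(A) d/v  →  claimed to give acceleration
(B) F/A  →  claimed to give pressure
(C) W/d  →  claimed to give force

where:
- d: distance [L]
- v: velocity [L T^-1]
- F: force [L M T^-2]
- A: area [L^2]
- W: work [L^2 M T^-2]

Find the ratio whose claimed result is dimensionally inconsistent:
(A) d/v does not give acceleration

(A) d/v: [T] ≠ acceleration [L T^-2] ✗
(B) F/A: [L^-1 M T^-2] = pressure [L^-1 M T^-2] ✓
(C) W/d: [L M T^-2] = force [L M T^-2] ✓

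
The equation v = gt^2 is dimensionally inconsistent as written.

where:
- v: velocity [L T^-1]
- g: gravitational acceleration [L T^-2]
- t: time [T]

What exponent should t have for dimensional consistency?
The exponent of t should be 1: v = gt

The LHS v has dimensions [L T^-1]; t has dimensions [T].
As written, the RHS gt^2 (exponent 2 on t) has dimensions [L], which does not match.
With exponent 1, the RHS gt has dimensions [L T^-1], matching the LHS.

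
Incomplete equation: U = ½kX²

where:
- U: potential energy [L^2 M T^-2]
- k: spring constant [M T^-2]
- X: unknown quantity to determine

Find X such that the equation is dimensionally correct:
X = x (displacement), dimensions [L]

U has dimensions [L^2 M T^-2]; the rest of the RHS (½k) has dimensions [M T^-2].
So X² must have dimensions [L^2], i.e. X has dimensions [L] — X = x (displacement).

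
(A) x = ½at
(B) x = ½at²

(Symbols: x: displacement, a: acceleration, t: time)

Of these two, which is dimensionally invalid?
(A)

(A) x = ½at: LHS [L], RHS [L T^-1] ✗
(B) x = ½at²: LHS [L], RHS [L] ✓

Expression (A) x = ½at is dimensionally incorrect.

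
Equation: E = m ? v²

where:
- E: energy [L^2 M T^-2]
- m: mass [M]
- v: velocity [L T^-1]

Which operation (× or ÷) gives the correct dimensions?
multiplication (×): E = m × v²

E [L^2 M T^-2]; m [M]; v² [L^2 T^-2].
m × v² → [L^2 M T^-2] ✓
m ÷ v² → [L^-2 M T^2] ✗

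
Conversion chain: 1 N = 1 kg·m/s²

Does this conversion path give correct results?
The chain is correct (no errors).

Correct: Newton is defined as kg·m/s²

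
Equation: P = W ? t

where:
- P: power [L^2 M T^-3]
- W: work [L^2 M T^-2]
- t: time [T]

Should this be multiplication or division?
division (÷): P = W ÷ t

P [L^2 M T^-3]; W [L^2 M T^-2]; t [T].
W × t → [L^2 M T^-1] ✗
W ÷ t → [L^2 M T^-3] ✓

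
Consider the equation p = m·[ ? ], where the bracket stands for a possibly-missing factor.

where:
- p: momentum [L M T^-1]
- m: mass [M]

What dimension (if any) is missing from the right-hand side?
[L T^-1] — velocity (e.g. v)

p has dimensions [L M T^-1]; m has dimensions [M].
The bracketed factor must supply [L M T^-1] / [M] = [L T^-1].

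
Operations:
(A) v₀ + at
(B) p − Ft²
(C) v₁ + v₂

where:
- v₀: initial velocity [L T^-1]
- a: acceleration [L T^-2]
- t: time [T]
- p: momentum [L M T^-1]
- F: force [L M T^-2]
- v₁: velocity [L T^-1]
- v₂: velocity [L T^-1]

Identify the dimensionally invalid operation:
(B) p − Ft²

(A) v₀ + at: v₀ [L T^-1] and at [L T^-1] — same dimensions ✓
(B) p − Ft²: p [L M T^-1] and Ft² [L M] — different dimensions cannot be added/subtracted ✗
(C) v₁ + v₂: v₁ [L T^-1] and v₂ [L T^-1] — same dimensions ✓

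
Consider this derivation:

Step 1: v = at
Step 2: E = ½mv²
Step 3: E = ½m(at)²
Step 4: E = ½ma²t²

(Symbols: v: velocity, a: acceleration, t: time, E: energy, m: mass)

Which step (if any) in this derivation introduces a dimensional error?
No step introduces an error — all steps are dimensionally consistent.

Step 1: v = at → LHS [L T^-1], RHS [L T^-1] ✓
Step 2: E = ½mv² → LHS [L^2 M T^-2], RHS [L^2 M T^-2] ✓
Step 3: E = ½m(at)² → LHS [L^2 M T^-2], RHS [L^2 M T^-2] ✓
Step 4: E = ½ma²t² → LHS [L^2 M T^-2], RHS [L^2 M T^-2] ✓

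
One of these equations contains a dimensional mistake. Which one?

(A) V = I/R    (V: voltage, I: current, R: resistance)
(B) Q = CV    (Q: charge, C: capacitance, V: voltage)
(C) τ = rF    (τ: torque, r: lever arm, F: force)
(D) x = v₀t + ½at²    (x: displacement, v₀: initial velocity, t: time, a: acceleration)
(A) V = I/R

The equation (A) V = I/R is dimensionally incorrect.

LHS (V): [I^-1 L^2 M T^-3]
RHS (I/R): [I^3 L^-2 M^-1 T^3] ✗

The dimensions do not match. The other three equations balance.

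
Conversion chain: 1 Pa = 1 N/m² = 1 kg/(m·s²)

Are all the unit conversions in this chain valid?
The chain is correct (no errors).

Correct: Pascal is Newton per square meter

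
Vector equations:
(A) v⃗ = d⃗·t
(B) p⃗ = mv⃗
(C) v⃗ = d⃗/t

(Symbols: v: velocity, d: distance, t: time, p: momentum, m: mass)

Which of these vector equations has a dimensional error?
(A) v⃗ = d⃗·t

(A) v⃗ = d⃗·t: LHS [L T^-1], RHS [L T] ✗ — velocity is displacement per time; should be d⃗/t
(B) p⃗ = mv⃗: LHS [L M T^-1], RHS [L M T^-1] ✓ — mass (scalar) times velocity (vector)
(C) v⃗ = d⃗/t: LHS [L T^-1], RHS [L T^-1] ✓ — displacement (vector) divided by time (scalar)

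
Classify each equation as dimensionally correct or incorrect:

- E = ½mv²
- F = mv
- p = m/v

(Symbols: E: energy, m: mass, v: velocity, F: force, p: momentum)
Dimensionally correct: E = ½mv²
Dimensionally incorrect: F = mv, p = m/v
Ordered (correct first, then incorrect): E = ½mv², F = mv, p = m/v

- E = ½mv²: LHS [L^2 M T^-2], RHS [L^2 M T^-2] → correct ✓
- F = mv: LHS [L M T^-2], RHS [L M T^-1] → incorrect ✗
- p = m/v: LHS [L M T^-1], RHS [L^-1 M T] → incorrect ✗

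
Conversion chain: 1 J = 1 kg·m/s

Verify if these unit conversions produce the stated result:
The chain is incorrect (it contains an error).

Incorrect: Joule is kg·m²/s², not kg·m/s (that is momentum)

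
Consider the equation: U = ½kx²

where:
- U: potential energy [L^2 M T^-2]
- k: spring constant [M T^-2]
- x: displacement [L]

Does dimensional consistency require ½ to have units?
No

U has dimensions [L^2 M T^-2] and kx² already has dimensions [L^2 M T^-2], so the equation balances without ½ contributing any dimensions. ½ is a pure (dimensionless) number; changing or removing it would not affect dimensional consistency.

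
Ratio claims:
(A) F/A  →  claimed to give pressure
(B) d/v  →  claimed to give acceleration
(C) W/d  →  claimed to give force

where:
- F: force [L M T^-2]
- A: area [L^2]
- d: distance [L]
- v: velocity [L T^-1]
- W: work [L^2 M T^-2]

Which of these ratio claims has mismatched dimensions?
(B) d/v does not give acceleration

(A) F/A: [L^-1 M T^-2] = pressure [L^-1 M T^-2] ✓
(B) d/v: [T] ≠ acceleration [L T^-2] ✗
(C) W/d: [L M T^-2] = force [L M T^-2] ✓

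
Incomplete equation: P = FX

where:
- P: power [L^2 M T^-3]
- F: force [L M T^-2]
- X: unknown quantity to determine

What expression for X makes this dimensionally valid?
X = v (velocity), dimensions [L T^-1]

P has dimensions [L^2 M T^-3]; the rest of the RHS (F) has dimensions [L M T^-2].
So X must have dimensions [L T^-1] — X = v (velocity).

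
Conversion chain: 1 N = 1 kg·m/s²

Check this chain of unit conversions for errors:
The chain is correct (no errors).

Correct: Newton is defined as kg·m/s²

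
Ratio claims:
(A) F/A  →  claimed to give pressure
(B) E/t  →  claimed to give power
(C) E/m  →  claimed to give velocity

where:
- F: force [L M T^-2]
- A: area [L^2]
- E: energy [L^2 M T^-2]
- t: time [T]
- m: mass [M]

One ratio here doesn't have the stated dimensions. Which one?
(C) E/m does not give velocity

(A) F/A: [L^-1 M T^-2] = pressure [L^-1 M T^-2] ✓
(B) E/t: [L^2 M T^-3] = power [L^2 M T^-3] ✓
(C) E/m: [L^2 T^-2] ≠ velocity [L T^-1] ✗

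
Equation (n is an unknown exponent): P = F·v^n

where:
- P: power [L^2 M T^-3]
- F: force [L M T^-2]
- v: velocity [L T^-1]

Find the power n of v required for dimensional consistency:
n = 1

P has dimensions [L^2 M T^-3]; v has dimensions [L T^-1].
The rest of the RHS has dimensions [L M T^-2], so v^n must supply [L T^-1].
With n = 1: F·v^1 has dimensions [L^2 M T^-3], matching the LHS ✓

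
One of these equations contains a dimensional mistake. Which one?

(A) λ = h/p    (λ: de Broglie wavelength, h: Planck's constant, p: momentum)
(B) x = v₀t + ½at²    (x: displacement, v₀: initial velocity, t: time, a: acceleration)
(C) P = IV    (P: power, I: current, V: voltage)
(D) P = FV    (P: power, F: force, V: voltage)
(D) P = FV

The equation (D) P = FV is dimensionally incorrect.

LHS (P): [L^2 M T^-3]
RHS (FV): [I^-1 L^3 M^2 T^-5] ✗

The dimensions do not match. The other three equations balance.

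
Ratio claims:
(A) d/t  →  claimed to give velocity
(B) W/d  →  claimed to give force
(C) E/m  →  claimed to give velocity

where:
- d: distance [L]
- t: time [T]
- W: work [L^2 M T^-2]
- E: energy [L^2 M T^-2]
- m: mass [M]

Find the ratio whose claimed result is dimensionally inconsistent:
(C) E/m does not give velocity

(A) d/t: [L T^-1] = velocity [L T^-1] ✓
(B) W/d: [L M T^-2] = force [L M T^-2] ✓
(C) E/m: [L^2 T^-2] ≠ velocity [L T^-1] ✗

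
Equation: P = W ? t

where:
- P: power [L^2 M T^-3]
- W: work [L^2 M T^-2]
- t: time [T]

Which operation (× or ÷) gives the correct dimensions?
division (÷): P = W ÷ t

P [L^2 M T^-3]; W [L^2 M T^-2]; t [T].
W × t → [L^2 M T^-1] ✗
W ÷ t → [L^2 M T^-3] ✓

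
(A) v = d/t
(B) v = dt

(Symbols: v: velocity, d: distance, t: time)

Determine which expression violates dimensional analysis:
(B)

(A) v = d/t: LHS [L T^-1], RHS [L T^-1] ✓
(B) v = dt: LHS [L T^-1], RHS [L T] ✗

Expression (B) v = dt is dimensionally incorrect.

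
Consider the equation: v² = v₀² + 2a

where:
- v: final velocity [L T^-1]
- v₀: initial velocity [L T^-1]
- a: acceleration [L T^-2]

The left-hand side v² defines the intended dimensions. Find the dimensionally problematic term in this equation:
The term 2a

Checking each RHS term against the LHS:
- v₀²: [L^2 T^-2] — matches v² [L^2 T^-2] ✓
- 2a: [L T^-2] — does NOT match v² [L^2 T^-2] ✗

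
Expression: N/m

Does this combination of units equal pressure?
No

The expression N/m has dimensions [M T^-2], but pressure has dimensions [L^-1 M T^-2].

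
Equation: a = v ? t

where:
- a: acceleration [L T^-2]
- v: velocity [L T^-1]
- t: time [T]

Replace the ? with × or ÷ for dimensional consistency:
division (÷): a = v ÷ t

a [L T^-2]; v [L T^-1]; t [T].
v × t → [L] ✗
v ÷ t → [L T^-2] ✓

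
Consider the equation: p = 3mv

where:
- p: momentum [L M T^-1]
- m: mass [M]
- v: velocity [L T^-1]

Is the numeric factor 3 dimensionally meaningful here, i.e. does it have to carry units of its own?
No

p has dimensions [L M T^-1] and mv already has dimensions [L M T^-1], so the equation balances without 3 contributing any dimensions. 3 is a pure (dimensionless) number; changing or removing it would not affect dimensional consistency.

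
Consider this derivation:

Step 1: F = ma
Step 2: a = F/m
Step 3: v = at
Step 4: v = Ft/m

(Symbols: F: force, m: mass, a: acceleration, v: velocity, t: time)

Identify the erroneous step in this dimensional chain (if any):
No step introduces an error — all steps are dimensionally consistent.

Step 1: F = ma → LHS [L M T^-2], RHS [L M T^-2] ✓
Step 2: a = F/m → LHS [L T^-2], RHS [L T^-2] ✓
Step 3: v = at → LHS [L T^-1], RHS [L T^-1] ✓
Step 4: v = Ft/m → LHS [L T^-1], RHS [L T^-1] ✓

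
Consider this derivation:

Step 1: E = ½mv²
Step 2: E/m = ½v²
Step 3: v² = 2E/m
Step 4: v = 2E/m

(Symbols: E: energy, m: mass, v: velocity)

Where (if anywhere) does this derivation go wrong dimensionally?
Step 4

Step 1: E = ½mv² → LHS [L^2 M T^-2], RHS [L^2 M T^-2] ✓
Step 2: E/m = ½v² → LHS [L^2 T^-2], RHS [L^2 T^-2] ✓
Step 3: v² = 2E/m → LHS [L^2 T^-2], RHS [L^2 T^-2] ✓
Step 4: v = 2E/m → LHS [L T^-1], RHS [L^2 T^-2] ✗

The first dimensional inconsistency appears in step 4: v = 2E/m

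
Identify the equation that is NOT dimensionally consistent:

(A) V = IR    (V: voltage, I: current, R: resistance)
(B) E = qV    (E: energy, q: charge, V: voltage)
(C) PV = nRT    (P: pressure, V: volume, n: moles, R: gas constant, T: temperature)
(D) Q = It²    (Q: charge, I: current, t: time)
(D) Q = It²

The equation (D) Q = It² is dimensionally incorrect.

LHS (Q): [I T]
RHS (It²): [I T^2] ✗

The dimensions do not match. The other three equations balance.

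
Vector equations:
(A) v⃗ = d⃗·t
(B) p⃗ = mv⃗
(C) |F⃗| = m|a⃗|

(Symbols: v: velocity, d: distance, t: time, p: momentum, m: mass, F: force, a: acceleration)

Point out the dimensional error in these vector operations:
(A) v⃗ = d⃗·t

(A) v⃗ = d⃗·t: LHS [L T^-1], RHS [L T] ✗ — velocity is displacement per time; should be d⃗/t
(B) p⃗ = mv⃗: LHS [L M T^-1], RHS [L M T^-1] ✓ — mass (scalar) times velocity (vector)
(C) |F⃗| = m|a⃗|: LHS [L M T^-2], RHS [L M T^-2] ✓ — magnitudes of vectors are scalars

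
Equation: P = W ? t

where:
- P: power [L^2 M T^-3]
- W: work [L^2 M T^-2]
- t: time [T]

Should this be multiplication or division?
division (÷): P = W ÷ t

P [L^2 M T^-3]; W [L^2 M T^-2]; t [T].
W × t → [L^2 M T^-1] ✗
W ÷ t → [L^2 M T^-3] ✓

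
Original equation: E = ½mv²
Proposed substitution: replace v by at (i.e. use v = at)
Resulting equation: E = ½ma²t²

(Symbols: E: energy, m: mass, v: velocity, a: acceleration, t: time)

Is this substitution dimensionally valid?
Yes

[v] = [L T^-1] and [at] = [L T^-1]. These match, so the substitution replaces a quantity by one of the same dimensions and the result E = ½ma²t² has LHS [L^2 M T^-2] vs RHS [L^2 M T^-2] — still consistent.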